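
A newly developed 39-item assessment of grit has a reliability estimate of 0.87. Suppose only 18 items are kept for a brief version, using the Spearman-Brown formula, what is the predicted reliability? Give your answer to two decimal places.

0.76

Length ratio n = 18/39 = 0.4615
Apply the Spearman-Brown prophecy formula, r' = nr / [1 + (n − 1)r]:
r_new = (0.4615 × 0.87) / (1 + (0.4615 − 1) × 0.87)
     = 0.4015 / 0.5315 = 0.7554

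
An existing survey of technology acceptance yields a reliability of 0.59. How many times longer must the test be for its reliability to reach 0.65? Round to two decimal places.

Rearranging the Spearman-Brown formula for n,
n = r_target (1 − r_old) / [ r_old (1 − r_target) ]
n = 0.65 × (1 − 0.59) / [ 0.59 × (1 − 0.65) ]
  = 0.2665 / 0.2065 = 1.2906

1.29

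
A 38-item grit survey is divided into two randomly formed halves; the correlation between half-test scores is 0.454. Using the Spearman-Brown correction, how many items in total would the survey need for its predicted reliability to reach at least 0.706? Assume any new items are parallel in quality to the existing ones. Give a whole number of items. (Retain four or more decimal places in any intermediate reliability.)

55

r_full = 2(0.454)/(1 + 0.454) = 0.6245
Solve Spearman-Brown for n: n = 0.706(1 − 0.6245) / [0.6245(1 − 0.706)] = 1.4439
Items = 1.4439 × 38 ≈ 54.87 → 55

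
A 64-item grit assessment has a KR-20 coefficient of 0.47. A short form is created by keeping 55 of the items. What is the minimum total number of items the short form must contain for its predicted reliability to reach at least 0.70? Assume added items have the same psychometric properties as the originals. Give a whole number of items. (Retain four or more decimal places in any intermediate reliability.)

First, r for the 55-item form: n = 55/64 = 0.8594, so r_55 = 0.8594·0.47/(1 + (0.8594 − 1)·0.47) = 0.4325
Then solve for n' with r_old = 0.4325, r_target = 0.70: n' = 0.70(1 − 0.4325)/[0.4325(1 − 0.70)] = 3.0617
Items = 3.0617 × 55 ≈ 168.39 → 169

169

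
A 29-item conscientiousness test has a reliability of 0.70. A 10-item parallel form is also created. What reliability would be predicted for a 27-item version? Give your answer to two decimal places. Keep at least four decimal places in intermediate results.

0.68

The 10-item form is not needed; work directly from the 29-item form with n = 27/29 = 0.9310.
r_{27} = n·r / (1 + (n − 1)·r) = 0.6517 / 0.9517 ≈ 0.6848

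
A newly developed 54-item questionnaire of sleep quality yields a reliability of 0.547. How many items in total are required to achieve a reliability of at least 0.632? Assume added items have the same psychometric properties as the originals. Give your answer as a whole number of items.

77

n = 0.632(1 − 0.547) / [0.547(1 − 0.632)]
n = 0.286296 / 0.201296 ≈ 1.4223
1.4223 × 54 = 76.80 → 77 items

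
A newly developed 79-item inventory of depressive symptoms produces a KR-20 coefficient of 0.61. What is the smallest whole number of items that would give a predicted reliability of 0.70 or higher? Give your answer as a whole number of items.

n = 0.70 × (1 − 0.61) / [ 0.61 × (1 − 0.70) ]
  = 0.2730 / 0.1830 = 1.4918
Items needed = n × 79 = 1.4918 × 79 ≈ 117.85 → round up to 118

118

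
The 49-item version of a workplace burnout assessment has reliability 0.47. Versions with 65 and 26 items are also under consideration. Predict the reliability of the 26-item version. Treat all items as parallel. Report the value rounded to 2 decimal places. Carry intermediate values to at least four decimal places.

0.32

Only the ratio of lengths matters: n = 26/49 = 0.5306
r_{26} = n·r / (1 + (n − 1)·r) = 0.2494 / 0.7794 ≈ 0.3200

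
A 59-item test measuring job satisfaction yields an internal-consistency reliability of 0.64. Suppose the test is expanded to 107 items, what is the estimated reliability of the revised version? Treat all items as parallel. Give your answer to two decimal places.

0.76

The new length is 107/59 = 1.8136 times the old.
Spearman-Brown: r_new = n·r / (1 + (n − 1)·r)
r_new = 1.8136·0.64 / [1 + (1.8136 − 1)·0.64]
     = 1.1607 / 1.5207 = 0.7633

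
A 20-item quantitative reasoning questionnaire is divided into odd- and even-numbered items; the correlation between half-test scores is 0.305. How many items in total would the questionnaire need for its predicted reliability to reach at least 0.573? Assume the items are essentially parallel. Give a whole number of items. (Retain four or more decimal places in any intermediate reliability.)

31

r_full = 2(0.305)/(1 + 0.305) = 0.4674
n = r_tgt(1 − r_full) / [r_full(1 − r_tgt)] = 0.573 × 0.5326 / (0.4674 × 0.427) ≈ 1.5291
Items = 1.5291 × 20 ≈ 30.58 → 31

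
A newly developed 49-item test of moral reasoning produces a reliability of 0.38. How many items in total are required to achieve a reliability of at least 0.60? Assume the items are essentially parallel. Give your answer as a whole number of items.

Rearranging the Spearman-Brown formula for n,
n = r*(1 − r) / [ r (1 − r*) ]
n = 0.60(1 − 0.38) / [0.38(1 − 0.60)]
  = 0.3720 / 0.1520 = 2.4474
2.4474 × 49 = 119.92 → 120 items

120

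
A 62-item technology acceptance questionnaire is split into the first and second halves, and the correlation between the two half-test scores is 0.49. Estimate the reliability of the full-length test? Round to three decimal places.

0.658

Each half is half the length of the full test, so the full test is n = 2 times a half.
r_full = 2(0.49) / (1 + 0.49)
r_full = 0.9800 / 1.4900 ≈ 0.6577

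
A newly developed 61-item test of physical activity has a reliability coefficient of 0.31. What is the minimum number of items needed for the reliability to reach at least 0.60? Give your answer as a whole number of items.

Rearranging the Spearman-Brown formula for n,
n = r_target (1 − r_old) / [ r_old (1 − r_target) ]
n = 0.60(1 − 0.31) / [0.31(1 − 0.60)]
  = 0.4140 / 0.1240 = 3.3387
Items needed = n × 61 = 3.3387 × 61 ≈ 203.66 → round up to 204

204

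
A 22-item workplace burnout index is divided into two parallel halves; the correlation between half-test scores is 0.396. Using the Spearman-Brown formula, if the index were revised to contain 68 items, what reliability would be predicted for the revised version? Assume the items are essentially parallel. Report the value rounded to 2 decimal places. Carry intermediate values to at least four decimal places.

Spearman-Brown correction (n = 2): r_full = 2·0.396/(1 + 0.396) = 0.5673
Length factor from 22 to 68 items: n = 68/22 = 3.0909
r_new = n·r_full / (1 + (n − 1)·r_full) = 1.7535 / 2.1862 ≈ 0.8021

0.80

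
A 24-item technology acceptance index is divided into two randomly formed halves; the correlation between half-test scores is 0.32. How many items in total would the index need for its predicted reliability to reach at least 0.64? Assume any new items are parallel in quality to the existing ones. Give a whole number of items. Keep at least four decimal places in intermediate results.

Corrected full-test reliability: r_full = 2 × 0.32 / (1 + 0.32) ≈ 0.4848
Solve Spearman-Brown for n: n = 0.64(1 − 0.4848) / [0.4848(1 − 0.64)] = 1.8893
Items = 1.8893 × 24 ≈ 45.34 → 46

46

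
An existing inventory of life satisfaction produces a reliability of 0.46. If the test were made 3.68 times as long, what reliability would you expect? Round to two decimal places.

Apply the Spearman-Brown prophecy formula, r' = nr / [1 + (n − 1)r]:
r_new = 3.68·0.46 / [1 + (3.68 − 1)·0.46]
     = 1.6928 / 2.2328 = 0.7582

0.76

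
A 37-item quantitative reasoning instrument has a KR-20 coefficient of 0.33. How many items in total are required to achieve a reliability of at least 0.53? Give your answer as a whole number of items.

85

Invert Spearman-Brown to solve for n:
n = r*(1 − r) / [ r (1 − r*) ]
n = [0.53 × 0.67] / [0.33 × 0.47]
  = 0.3551 / 0.1551 = 2.2895
Items needed = n × 37 = 2.2895 × 37 ≈ 84.71 → round up to 85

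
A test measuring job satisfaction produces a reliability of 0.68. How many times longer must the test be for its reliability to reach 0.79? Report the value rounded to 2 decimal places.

Invert Spearman-Brown to solve for n:
n = r_target (1 − r_old) / [ r_old (1 − r_target) ]
n = [0.79 × 0.32] / [0.68 × 0.21]
n = 0.2528 / 0.1428 ≈ 1.7703

1.77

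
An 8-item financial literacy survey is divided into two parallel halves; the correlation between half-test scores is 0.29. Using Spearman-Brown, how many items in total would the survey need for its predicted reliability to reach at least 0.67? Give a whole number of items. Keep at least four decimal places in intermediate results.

r_full = 2(0.29)/(1 + 0.29) = 0.4496
n = r_tgt(1 − r_full) / [r_full(1 − r_tgt)] = 0.67 × 0.5504 / (0.4496 × 0.33) ≈ 2.4855
Items = 2.4855 × 8 ≈ 19.88 → 20

20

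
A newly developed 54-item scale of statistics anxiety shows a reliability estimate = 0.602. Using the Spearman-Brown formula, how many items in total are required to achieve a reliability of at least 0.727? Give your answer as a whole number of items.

Rearranging the Spearman-Brown formula for n,
n = r*(1 − r) / [ r (1 − r*) ]
n = [0.727 × 0.398] / [0.602 × 0.273]
  = 0.289346 / 0.164346 = 1.7606
Items needed = n × 54 = 1.7606 × 54 ≈ 95.07 → round up to 96

96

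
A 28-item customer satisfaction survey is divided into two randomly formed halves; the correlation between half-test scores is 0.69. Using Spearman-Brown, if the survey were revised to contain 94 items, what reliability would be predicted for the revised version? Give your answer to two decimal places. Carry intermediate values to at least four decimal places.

Spearman-Brown correction (n = 2): r_full = 2·0.69/(1 + 0.69) = 0.8166
Length factor from 28 to 94 items: n = 94/28 = 3.3571
r_new = n·r_full / (1 + (n − 1)·r_full) = 2.7414 / 2.9248 ≈ 0.9373

0.94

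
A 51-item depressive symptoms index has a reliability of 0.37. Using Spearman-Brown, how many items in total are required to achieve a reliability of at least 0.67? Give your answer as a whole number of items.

177

n = 0.67 × (1 − 0.37) / [ 0.37 × (1 − 0.67) ]
n = 0.4221 / 0.1221 ≈ 3.4570
So the test needs 3.4570 × 51 ≈ 176.31 items; rounding up, 177.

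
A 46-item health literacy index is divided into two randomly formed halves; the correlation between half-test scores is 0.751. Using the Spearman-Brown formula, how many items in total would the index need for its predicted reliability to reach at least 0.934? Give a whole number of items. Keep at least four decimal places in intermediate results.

108

r_full = 2(0.751)/(1 + 0.751) = 0.8578
Solve Spearman-Brown for n: n = 0.934(1 − 0.8578) / [0.8578(1 − 0.934)] = 2.3459
Required items = 2.3459 × 46 = 107.91, so 108 items.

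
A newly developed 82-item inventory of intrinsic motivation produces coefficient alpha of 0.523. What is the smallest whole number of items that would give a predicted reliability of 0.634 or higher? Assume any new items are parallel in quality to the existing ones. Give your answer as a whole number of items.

130

Invert Spearman-Brown to solve for n:
n = r*(1 − r) / [ r (1 − r*) ]
n = 0.634 × (1 − 0.523) / [ 0.523 × (1 − 0.634) ]
n = 0.302418 / 0.191418 ≈ 1.5799
Items needed = n × 82 = 1.5799 × 82 ≈ 129.55 → round up to 130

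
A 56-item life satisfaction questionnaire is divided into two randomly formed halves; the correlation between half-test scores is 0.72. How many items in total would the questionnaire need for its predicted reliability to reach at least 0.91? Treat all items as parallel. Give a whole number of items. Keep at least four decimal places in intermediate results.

111

r_full = 2(0.72)/(1 + 0.72) = 0.8372
n = r_tgt(1 − r_full) / [r_full(1 − r_tgt)] = 0.91 × 0.1628 / (0.8372 × 0.09) ≈ 1.9662
Required items = 1.9662 × 56 = 110.11, so 111 items.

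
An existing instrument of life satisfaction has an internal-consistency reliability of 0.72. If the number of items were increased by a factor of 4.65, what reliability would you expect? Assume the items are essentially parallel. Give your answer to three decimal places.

r_new = (4.65 × 0.72) / (1 + (4.65 − 1) × 0.72)
     = 3.3480 / 3.6280 = 0.9228

0.923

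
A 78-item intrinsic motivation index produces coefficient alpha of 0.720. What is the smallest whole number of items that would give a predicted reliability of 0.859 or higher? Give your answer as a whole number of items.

185

Rearranging the Spearman-Brown formula for n,
n = r_target (1 − r_old) / [ r_old (1 − r_target) ]
n = 0.859(1 − 0.720) / [0.720(1 − 0.859)]
  = 0.240520 / 0.101520 = 2.3692
2.3692 × 78 = 184.80 → 185 items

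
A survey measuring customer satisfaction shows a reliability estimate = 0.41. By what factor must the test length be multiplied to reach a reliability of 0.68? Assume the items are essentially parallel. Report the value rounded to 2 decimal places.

Rearranging the Spearman-Brown formula for n,
n = r*(1 − r) / [ r (1 − r*) ]
n = [0.68 × 0.59] / [0.41 × 0.32]
n = 0.4012 / 0.1312 ≈ 3.0579

3.06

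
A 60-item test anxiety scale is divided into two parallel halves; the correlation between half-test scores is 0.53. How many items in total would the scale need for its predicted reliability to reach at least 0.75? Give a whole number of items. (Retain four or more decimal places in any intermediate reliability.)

r_full = 2(0.53)/(1 + 0.53) = 0.6928
n = r_tgt(1 − r_full) / [r_full(1 − r_tgt)] = 0.75 × 0.3072 / (0.6928 × 0.25) ≈ 1.3303
Required items = 1.3303 × 60 = 79.82, so 80 items.

80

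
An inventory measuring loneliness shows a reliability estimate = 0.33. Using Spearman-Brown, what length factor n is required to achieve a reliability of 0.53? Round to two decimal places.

Spearman-Brown solved for the length factor n:
n = r*(1 − r) / [ r (1 − r*) ]
n = 0.53 × (1 − 0.33) / [ 0.33 × (1 − 0.53) ]
  = 0.3551 / 0.1551 = 2.2895

2.29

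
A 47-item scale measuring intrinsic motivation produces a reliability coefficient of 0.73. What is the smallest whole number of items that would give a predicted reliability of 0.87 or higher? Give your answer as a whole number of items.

Rearranging the Spearman-Brown formula for n,
n = r_target (1 − r_old) / [ r_old (1 − r_target) ]
n = [0.87 × 0.27] / [0.73 × 0.13]
  = 0.2349 / 0.0949 = 2.4752
So the test needs 2.4752 × 47 ≈ 116.33 items; rounding up, 117.

117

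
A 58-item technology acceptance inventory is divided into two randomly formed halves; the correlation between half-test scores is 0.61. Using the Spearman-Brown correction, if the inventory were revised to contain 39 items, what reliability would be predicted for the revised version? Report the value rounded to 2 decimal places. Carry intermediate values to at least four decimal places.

Spearman-Brown correction (n = 2): r_full = 2·0.61/(1 + 0.61) = 0.7578
Then adjust to 39 items: n = 39/58 = 0.6724
r_new = n·r_full / (1 + (n − 1)·r_full) = 0.5095 / 0.7517 ≈ 0.6778

0.68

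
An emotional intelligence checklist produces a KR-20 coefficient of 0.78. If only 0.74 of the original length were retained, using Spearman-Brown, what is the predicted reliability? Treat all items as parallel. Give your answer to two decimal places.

Apply the Spearman-Brown prophecy formula, r' = nr / [1 + (n − 1)r]:
r_new = (0.74 × 0.78) / (1 + (0.74 − 1) × 0.78)
     = 0.5772 / 0.7972 = 0.7240

0.72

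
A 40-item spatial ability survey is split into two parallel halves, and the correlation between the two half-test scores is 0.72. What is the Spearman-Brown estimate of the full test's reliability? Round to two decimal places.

r_full = 2(0.72) / (1 + 0.72)
r_full = 1.4400 / 1.7200 ≈ 0.8372

0.84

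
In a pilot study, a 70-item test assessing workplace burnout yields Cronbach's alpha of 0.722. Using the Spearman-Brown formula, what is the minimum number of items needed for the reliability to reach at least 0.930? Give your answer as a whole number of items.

359

Rearranging the Spearman-Brown formula for n,
n = r*(1 − r) / [ r (1 − r*) ]
n = [0.930 × 0.278] / [0.722 × 0.070]
n = 0.258540 / 0.050540 ≈ 5.1156
So the test needs 5.1156 × 70 ≈ 358.09 items; rounding up, 359.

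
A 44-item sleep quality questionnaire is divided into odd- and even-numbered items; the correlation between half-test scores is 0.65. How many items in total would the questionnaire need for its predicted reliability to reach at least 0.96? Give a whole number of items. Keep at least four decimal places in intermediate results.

r_full = 2(0.65)/(1 + 0.65) = 0.7879
Solve Spearman-Brown for n: n = 0.96(1 − 0.7879) / [0.7879(1 − 0.96)] = 6.4607
Items = 6.4607 × 44 ≈ 284.27 → 285

285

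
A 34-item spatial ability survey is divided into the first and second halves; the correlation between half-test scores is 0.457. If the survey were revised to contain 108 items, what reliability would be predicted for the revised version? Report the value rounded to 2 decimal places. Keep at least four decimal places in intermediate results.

0.84

Full-test reliability from the split-half r: r_full = 2(0.457)/(1 + 0.457) = 0.6273
Then adjust to 108 items: n = 108/34 = 3.1765
r_new = n·r_full / (1 + (n − 1)·r_full) = 1.9926 / 2.3653 ≈ 0.8424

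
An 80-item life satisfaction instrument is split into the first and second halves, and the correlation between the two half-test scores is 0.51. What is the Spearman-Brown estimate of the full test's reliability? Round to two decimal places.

0.68

Each half is half the length of the full test, so the full test is n = 2 times a half.
r_full = 2r_hh / (1 + r_hh) = 2 × 0.51 / (1 + 0.51)
r_full = 1.0200 / 1.5100 ≈ 0.6755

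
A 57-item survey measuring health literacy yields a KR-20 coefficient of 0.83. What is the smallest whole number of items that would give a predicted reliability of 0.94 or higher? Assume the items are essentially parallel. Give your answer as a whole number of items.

183

Invert Spearman-Brown to solve for n:
n = r*(1 − r) / [ r (1 − r*) ]
n = 0.94(1 − 0.83) / [0.83(1 − 0.94)]
n = 0.1598 / 0.0498 ≈ 3.2088
So the test needs 3.2088 × 57 ≈ 182.90 items; rounding up, 183.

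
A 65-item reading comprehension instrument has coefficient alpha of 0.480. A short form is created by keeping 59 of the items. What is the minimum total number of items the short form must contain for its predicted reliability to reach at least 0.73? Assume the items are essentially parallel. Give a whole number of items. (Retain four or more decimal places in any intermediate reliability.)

191

Short-form reliability: n = 59/65 = 0.9077; r_59 = n·r/(1+(n−1)r) ≈ 0.4559
Then solve for n' with r_old = 0.4559, r_target = 0.73: n' = 0.73(1 − 0.4559)/[0.4559(1 − 0.73)] = 3.2268
Items = 3.2268 × 59 ≈ 190.38 → 191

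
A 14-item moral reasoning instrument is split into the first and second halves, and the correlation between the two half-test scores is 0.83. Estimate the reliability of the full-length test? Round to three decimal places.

The full test is twice the length of either half (n = 2).
r_full = 2r_hh / (1 + r_hh) = 2 × 0.83 / (1 + 0.83)
       = 1.6600 / 1.8300 = 0.9071

0.907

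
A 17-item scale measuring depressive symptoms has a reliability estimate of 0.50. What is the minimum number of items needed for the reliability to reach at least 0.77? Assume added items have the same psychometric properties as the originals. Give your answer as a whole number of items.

57

n = 0.77 × (1 − 0.50) / [ 0.50 × (1 − 0.77) ]
n = 0.3850 / 0.1150 ≈ 3.3478
So the test needs 3.3478 × 17 ≈ 56.91 items; rounding up, 57.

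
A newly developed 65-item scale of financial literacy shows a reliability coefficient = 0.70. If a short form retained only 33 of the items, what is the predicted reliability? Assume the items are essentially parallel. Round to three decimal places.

0.542

The new length is 33/65 = 0.5077 times the old.
By Spearman-Brown, r_new = n r / (1 + (n − 1) r).
r_new = 0.5077·0.70 / [1 + (0.5077 − 1)·0.70]
r_new = 0.3554 / 0.6554 ≈ 0.5423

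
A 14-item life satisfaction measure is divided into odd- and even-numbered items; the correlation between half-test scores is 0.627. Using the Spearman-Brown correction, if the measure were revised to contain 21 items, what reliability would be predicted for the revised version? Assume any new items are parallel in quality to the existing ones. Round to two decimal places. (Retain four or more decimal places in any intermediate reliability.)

0.83

Spearman-Brown correction (n = 2): r_full = 2·0.627/(1 + 0.627) = 0.7707
Then adjust to 21 items: n = 21/14 = 1.5000
r_new = n·r_full / (1 + (n − 1)·r_full) = 1.1561 / 1.3854 ≈ 0.8345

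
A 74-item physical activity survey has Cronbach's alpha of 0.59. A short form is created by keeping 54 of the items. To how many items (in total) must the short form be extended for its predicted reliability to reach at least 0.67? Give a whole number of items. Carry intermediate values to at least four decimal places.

Short-form reliability: n = 54/74 = 0.7297; r_54 = n·r/(1+(n−1)r) ≈ 0.5122
Length factor from the short form to reach 0.67: n' = 0.67(1 − 0.5122) / [0.5122(1 − 0.67)] ≈ 1.9336
Total items = 1.9336 × 54 = 104.41, rounded up to 105.

105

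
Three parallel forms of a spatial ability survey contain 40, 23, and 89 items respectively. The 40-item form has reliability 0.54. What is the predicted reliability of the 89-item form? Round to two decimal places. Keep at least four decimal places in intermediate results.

The 23-item form is not needed; work directly from the 40-item form with n = 89/40 = 2.2250.
r_{89} = n·r / (1 + (n − 1)·r) = 1.2015 / 1.6615 ≈ 0.7231

0.72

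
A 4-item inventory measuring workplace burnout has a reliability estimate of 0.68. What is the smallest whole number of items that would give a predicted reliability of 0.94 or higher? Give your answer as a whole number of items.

30

Spearman-Brown solved for the length factor n:
n = r_target (1 − r_old) / [ r_old (1 − r_target) ]
n = 0.94 × (1 − 0.68) / [ 0.68 × (1 − 0.94) ]
n = 0.3008 / 0.0408 ≈ 7.3725
Items needed = n × 4 = 7.3725 × 4 ≈ 29.49 → round up to 30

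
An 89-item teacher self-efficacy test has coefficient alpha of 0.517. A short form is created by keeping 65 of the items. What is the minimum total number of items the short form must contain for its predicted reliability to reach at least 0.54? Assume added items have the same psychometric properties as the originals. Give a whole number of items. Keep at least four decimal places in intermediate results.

98

Short-form reliability: n = 65/89 = 0.7303; r_65 = n·r/(1+(n−1)r) ≈ 0.4387
Then solve for n' with r_old = 0.4387, r_target = 0.54: n' = 0.54(1 − 0.4387)/[0.4387(1 − 0.54)] = 1.5020
Items = 1.5020 × 65 ≈ 97.63 → 98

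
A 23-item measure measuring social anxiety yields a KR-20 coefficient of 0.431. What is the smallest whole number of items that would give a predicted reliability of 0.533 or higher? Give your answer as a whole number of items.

35

Rearranging the Spearman-Brown formula for n,
n = r_target (1 − r_old) / [ r_old (1 − r_target) ]
n = 0.533 × (1 − 0.431) / [ 0.431 × (1 − 0.533) ]
n = 0.303277 / 0.201277 ≈ 1.5068
Items needed = n × 23 = 1.5068 × 23 ≈ 34.66 → round up to 35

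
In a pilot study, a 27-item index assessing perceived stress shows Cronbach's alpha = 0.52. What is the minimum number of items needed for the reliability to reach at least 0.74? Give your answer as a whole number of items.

Invert Spearman-Brown to solve for n:
n = r*(1 − r) / [ r (1 − r*) ]
n = 0.74(1 − 0.52) / [0.52(1 − 0.74)]
  = 0.3552 / 0.1352 = 2.6272
So the test needs 2.6272 × 27 ≈ 70.93 items; rounding up, 71.

71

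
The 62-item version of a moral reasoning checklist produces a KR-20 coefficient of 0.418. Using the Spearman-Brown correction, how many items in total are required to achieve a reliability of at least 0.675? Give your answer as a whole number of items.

180

Invert Spearman-Brown to solve for n:
n = r_target (1 − r_old) / [ r_old (1 − r_target) ]
n = 0.675 × (1 − 0.418) / [ 0.418 × (1 − 0.675) ]
n = 0.392850 / 0.135850 ≈ 2.8918
2.8918 × 62 = 179.29 → 180 items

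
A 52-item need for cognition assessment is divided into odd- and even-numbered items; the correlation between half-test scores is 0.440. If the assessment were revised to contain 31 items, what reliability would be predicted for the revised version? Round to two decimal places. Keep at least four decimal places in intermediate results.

Spearman-Brown correction (n = 2): r_full = 2·0.440/(1 + 0.440) = 0.6111
Then adjust to 31 items: n = 31/52 = 0.5962
r_new = n·r_full / (1 + (n − 1)·r_full) = 0.3643 / 0.7532 ≈ 0.4837

0.48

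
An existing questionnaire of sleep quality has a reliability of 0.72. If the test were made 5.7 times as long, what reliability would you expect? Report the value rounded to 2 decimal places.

By Spearman-Brown, r_new = n r / (1 + (n − 1) r).
r_new = (5.7 × 0.72) / (1 + (5.7 − 1) × 0.72)
     = 4.1040 / 4.3840 = 0.9361

0.94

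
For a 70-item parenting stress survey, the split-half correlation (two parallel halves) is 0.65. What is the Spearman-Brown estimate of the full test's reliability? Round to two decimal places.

0.79

The full test is twice the length of either half (n = 2).
r_full = 2r_hh / (1 + r_hh) = 2 × 0.65 / (1 + 0.65)
r_full = 1.3000 / 1.6500 ≈ 0.7879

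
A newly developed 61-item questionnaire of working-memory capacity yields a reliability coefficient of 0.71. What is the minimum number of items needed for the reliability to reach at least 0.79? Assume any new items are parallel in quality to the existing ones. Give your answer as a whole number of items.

94

Invert Spearman-Brown to solve for n:
n = r*(1 − r) / [ r (1 − r*) ]
n = 0.79 × (1 − 0.71) / [ 0.71 × (1 − 0.79) ]
  = 0.2291 / 0.1491 = 1.5366
So the test needs 1.5366 × 61 ≈ 93.73 items; rounding up, 94.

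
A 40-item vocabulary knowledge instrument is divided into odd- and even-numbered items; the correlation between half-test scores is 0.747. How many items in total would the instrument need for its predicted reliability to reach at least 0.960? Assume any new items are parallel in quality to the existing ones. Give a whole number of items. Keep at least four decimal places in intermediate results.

163

Corrected full-test reliability: r_full = 2 × 0.747 / (1 + 0.747) ≈ 0.8552
Solve Spearman-Brown for n: n = 0.960(1 − 0.8552) / [0.8552(1 − 0.960)] = 4.0636
Items = 4.0636 × 40 ≈ 162.54 → 163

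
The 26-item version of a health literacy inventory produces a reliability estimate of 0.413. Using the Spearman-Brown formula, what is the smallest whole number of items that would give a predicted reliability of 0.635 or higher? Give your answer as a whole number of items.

n = 0.635(1 − 0.413) / [0.413(1 − 0.635)]
  = 0.372745 / 0.150745 = 2.4727
2.4727 × 26 = 64.29 → 65 items

65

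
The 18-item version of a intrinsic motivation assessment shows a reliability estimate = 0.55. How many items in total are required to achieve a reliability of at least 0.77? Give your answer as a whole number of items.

50

Invert Spearman-Brown to solve for n:
n = r*(1 − r) / [ r (1 − r*) ]
n = [0.77 × 0.45] / [0.55 × 0.23]
n = 0.3465 / 0.1265 ≈ 2.7391
So the test needs 2.7391 × 18 ≈ 49.30 items; rounding up, 50.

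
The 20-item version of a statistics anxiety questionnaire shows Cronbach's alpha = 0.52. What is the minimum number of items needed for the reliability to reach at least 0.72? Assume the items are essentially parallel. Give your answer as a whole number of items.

Spearman-Brown solved for the length factor n:
n = r*(1 − r) / [ r (1 − r*) ]
n = 0.72 × (1 − 0.52) / [ 0.52 × (1 − 0.72) ]
n = 0.3456 / 0.1456 ≈ 2.3736
2.3736 × 20 = 47.47 → 48 items

48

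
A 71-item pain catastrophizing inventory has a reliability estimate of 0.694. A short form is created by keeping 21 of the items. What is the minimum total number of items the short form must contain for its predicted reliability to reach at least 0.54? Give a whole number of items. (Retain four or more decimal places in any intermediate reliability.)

37

Short-form reliability: n = 21/71 = 0.2958; r_21 = n·r/(1+(n−1)r) ≈ 0.4015
Length factor from the short form to reach 0.54: n' = 0.54(1 − 0.4015) / [0.4015(1 − 0.54)] ≈ 1.7499
Items = 1.7499 × 21 ≈ 36.75 → 37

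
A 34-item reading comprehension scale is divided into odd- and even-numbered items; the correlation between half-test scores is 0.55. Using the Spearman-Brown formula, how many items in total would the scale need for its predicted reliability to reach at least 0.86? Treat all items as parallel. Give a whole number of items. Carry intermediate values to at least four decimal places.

Corrected full-test reliability: r_full = 2 × 0.55 / (1 + 0.55) ≈ 0.7097
Solve Spearman-Brown for n: n = 0.86(1 − 0.7097) / [0.7097(1 − 0.86)] = 2.5127
Items = 2.5127 × 34 ≈ 85.43 → 86

86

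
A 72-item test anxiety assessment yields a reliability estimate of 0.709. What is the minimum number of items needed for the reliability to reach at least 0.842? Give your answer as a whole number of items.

158

Invert Spearman-Brown to solve for n:
n = r*(1 − r) / [ r (1 − r*) ]
n = 0.842(1 − 0.709) / [0.709(1 − 0.842)]
n = 0.245022 / 0.112022 ≈ 2.1873
2.1873 × 72 = 157.49 → 158 items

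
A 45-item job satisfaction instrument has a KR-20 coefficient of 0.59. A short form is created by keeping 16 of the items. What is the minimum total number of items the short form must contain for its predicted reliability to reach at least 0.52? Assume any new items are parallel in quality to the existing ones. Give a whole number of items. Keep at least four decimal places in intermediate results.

First, r for the 16-item form: n = 16/45 = 0.3556, so r_16 = 0.3556·0.59/(1 + (0.3556 − 1)·0.59) = 0.3385
Length factor from the short form to reach 0.52: n' = 0.52(1 − 0.3385) / [0.3385(1 − 0.52)] ≈ 2.1171
Total items = 2.1171 × 16 = 33.87, rounded up to 34.

34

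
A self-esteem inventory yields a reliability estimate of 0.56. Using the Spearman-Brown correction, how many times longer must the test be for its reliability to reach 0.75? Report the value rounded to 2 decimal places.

Rearranging the Spearman-Brown formula for n,
n = r*(1 − r) / [ r (1 − r*) ]
n = 0.75(1 − 0.56) / [0.56(1 − 0.75)]
  = 0.3300 / 0.1400 = 2.3571

2.36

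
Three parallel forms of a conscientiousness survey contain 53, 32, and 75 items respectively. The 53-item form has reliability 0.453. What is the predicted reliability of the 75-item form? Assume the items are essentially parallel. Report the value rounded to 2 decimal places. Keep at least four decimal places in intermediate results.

0.54

The 32-item form is not needed; work directly from the 53-item form with n = 75/53 = 1.4151.
r_{75} = n·r / (1 + (n − 1)·r) = 0.6410 / 1.1880 ≈ 0.5396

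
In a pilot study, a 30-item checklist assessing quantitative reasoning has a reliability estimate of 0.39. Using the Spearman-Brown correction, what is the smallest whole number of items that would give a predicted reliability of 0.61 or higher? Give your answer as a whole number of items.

n = 0.61(1 − 0.39) / [0.39(1 − 0.61)]
  = 0.3721 / 0.1521 = 2.4464
2.4464 × 30 = 73.39 → 74 items

74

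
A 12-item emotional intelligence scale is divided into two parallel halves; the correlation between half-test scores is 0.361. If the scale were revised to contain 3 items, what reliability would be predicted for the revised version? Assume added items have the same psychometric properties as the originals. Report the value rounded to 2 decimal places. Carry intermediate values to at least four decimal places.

First correct the split-half correlation to full-test reliability: r_full = 2 × 0.361 / (1 + 0.361) ≈ 0.5305
Length factor from 12 to 3 items: n = 3/12 = 0.2500
r_new = n·r_full / (1 + (n − 1)·r_full) = 0.1326 / 0.6021 ≈ 0.2202

0.22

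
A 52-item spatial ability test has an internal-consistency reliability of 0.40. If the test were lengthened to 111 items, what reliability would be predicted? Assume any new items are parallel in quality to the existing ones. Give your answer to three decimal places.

0.587

Length ratio n = 111/52 = 2.1346
Spearman-Brown: r_new = n·r / (1 + (n − 1)·r)
r_new = (2.1346 × 0.40) / (1 + (2.1346 − 1) × 0.40)
r_new = 0.8538 / 1.4538 ≈ 0.5873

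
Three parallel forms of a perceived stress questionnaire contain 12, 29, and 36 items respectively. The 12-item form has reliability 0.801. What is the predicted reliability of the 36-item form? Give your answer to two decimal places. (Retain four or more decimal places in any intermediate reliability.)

Only the ratio of lengths matters: n = 36/12 = 3.0000
r_{36} = n·r / (1 + (n − 1)·r) = 2.4030 / 2.6020 ≈ 0.9235

0.92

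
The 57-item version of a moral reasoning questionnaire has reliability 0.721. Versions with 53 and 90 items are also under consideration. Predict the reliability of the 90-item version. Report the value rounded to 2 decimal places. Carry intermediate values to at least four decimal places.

0.80

The 53-item form is not needed; work directly from the 57-item form with n = 90/57 = 1.5789.
r_{90} = n·r / (1 + (n − 1)·r) = 1.1384 / 1.4174 ≈ 0.8032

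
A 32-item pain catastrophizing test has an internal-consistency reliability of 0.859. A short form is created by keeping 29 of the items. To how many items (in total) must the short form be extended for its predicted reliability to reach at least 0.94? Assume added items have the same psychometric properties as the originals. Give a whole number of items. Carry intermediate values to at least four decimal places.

83

First, r for the 29-item form: n = 29/32 = 0.9062, so r_29 = 0.9062·0.859/(1 + (0.9062 − 1)·0.859) = 0.8466
Length factor from the short form to reach 0.94: n' = 0.94(1 − 0.8466) / [0.8466(1 − 0.94)] ≈ 2.8387
Items = 2.8387 × 29 ≈ 82.32 → 83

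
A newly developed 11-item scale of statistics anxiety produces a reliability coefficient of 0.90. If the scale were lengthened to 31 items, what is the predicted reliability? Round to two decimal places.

The new length is 31/11 = 2.8182 times the old.
Apply the Spearman-Brown prophecy formula, r' = nr / [1 + (n − 1)r]:
r_new = 2.8182·0.90 / [1 + (2.8182 − 1)·0.90]
r_new = 2.5364 / 2.6364 ≈ 0.9621

0.96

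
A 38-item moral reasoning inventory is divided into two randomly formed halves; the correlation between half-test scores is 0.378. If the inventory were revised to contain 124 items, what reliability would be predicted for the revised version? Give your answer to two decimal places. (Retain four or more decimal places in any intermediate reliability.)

0.80

First correct the split-half correlation to full-test reliability: r_full = 2 × 0.378 / (1 + 0.378) ≈ 0.5486
Then adjust to 124 items: n = 124/38 = 3.2632
r_new = n·r_full / (1 + (n − 1)·r_full) = 1.7902 / 2.2416 ≈ 0.7986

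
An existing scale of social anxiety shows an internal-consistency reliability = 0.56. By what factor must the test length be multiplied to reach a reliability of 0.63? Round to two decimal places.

Rearranging the Spearman-Brown formula for n,
n = r_target (1 − r_old) / [ r_old (1 − r_target) ]
n = 0.63(1 − 0.56) / [0.56(1 − 0.63)]
  = 0.2772 / 0.2072 = 1.3378

1.34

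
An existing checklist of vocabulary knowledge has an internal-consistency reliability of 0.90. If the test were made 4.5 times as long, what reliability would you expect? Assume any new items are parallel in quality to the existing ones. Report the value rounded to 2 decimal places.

r_new = 4.5·0.90 / [1 + (4.5 − 1)·0.90]
     = 4.0500 / 4.1500 = 0.9759

0.98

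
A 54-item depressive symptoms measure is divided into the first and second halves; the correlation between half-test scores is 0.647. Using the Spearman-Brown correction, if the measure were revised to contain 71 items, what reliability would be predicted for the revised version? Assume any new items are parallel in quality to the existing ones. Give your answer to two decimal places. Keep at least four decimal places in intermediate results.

Spearman-Brown correction (n = 2): r_full = 2·0.647/(1 + 0.647) = 0.7857
Length factor from 54 to 71 items: n = 71/54 = 1.3148
r_new = n·r_full / (1 + (n − 1)·r_full) = 1.0330 / 1.2473 ≈ 0.8282

0.83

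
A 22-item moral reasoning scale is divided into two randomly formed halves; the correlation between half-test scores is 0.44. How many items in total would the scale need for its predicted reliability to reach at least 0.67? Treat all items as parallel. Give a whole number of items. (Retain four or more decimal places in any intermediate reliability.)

Corrected full-test reliability: r_full = 2 × 0.44 / (1 + 0.44) ≈ 0.6111
Solve Spearman-Brown for n: n = 0.67(1 − 0.6111) / [0.6111(1 − 0.67)] = 1.2921
Required items = 1.2921 × 22 = 28.43, so 29 items.

29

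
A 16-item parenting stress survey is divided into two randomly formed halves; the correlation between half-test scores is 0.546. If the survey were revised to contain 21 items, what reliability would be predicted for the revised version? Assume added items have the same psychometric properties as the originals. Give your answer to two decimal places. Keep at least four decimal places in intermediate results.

0.76

Spearman-Brown correction (n = 2): r_full = 2·0.546/(1 + 0.546) = 0.7063
Then adjust to 21 items: n = 21/16 = 1.3125
r_new = n·r_full / (1 + (n − 1)·r_full) = 0.9270 / 1.2207 ≈ 0.7594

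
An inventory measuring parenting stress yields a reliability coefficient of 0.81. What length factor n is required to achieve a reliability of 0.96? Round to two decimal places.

n = [0.96 × 0.19] / [0.81 × 0.04]
  = 0.1824 / 0.0324 = 5.6296

5.63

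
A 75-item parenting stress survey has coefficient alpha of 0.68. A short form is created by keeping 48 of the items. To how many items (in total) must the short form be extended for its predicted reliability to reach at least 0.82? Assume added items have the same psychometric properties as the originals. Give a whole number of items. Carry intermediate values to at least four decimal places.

Short-form reliability: n = 48/75 = 0.6400; r_48 = n·r/(1+(n−1)r) ≈ 0.5763
Then solve for n' with r_old = 0.5763, r_target = 0.82: n' = 0.82(1 − 0.5763)/[0.5763(1 − 0.82)] = 3.3493
Items = 3.3493 × 48 ≈ 160.77 → 161

161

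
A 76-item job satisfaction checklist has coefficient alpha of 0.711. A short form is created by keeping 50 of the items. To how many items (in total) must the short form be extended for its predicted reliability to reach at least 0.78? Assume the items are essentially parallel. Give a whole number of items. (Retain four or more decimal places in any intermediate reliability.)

Short-form reliability: n = 50/76 = 0.6579; r_50 = n·r/(1+(n−1)r) ≈ 0.6181
Length factor from the short form to reach 0.78: n' = 0.78(1 − 0.6181) / [0.6181(1 − 0.78)] ≈ 2.1906
Items = 2.1906 × 50 ≈ 109.53 → 110

110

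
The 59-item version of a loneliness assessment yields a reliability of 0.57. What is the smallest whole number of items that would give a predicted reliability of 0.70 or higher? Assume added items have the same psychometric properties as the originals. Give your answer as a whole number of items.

104

Rearranging the Spearman-Brown formula for n,
n = r*(1 − r) / [ r (1 − r*) ]
n = 0.70 × (1 − 0.57) / [ 0.57 × (1 − 0.70) ]
n = 0.3010 / 0.1710 ≈ 1.7602
1.7602 × 59 = 103.85 → 104 items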